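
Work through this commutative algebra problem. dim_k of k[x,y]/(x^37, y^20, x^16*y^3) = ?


k[x,y]/I, I = (x^37, y^20, x^16*y^3)
Rect: 37x20=740. Corner: (37-16)x(20-3)=357.
dim = 740-357 = 383


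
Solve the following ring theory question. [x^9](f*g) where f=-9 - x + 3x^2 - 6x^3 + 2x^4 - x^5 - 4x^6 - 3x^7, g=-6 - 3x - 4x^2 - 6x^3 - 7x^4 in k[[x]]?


[x^9] = sum a_i*b_j, i+j=9
  -1*-7=7
  -4*-6=24
  -3*-4=12
Sum=43


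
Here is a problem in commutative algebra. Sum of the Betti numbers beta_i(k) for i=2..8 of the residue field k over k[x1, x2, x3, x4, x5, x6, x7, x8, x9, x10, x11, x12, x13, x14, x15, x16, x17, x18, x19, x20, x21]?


Koszul resolution: beta_i(k)=C(n,i), n=21
C(21,2)=210, C(21,3)=1330, C(21,4)=5985, C(21,5)=20349, C(21,6)=54264, C(21,7)=116280, C(21,8)=203490
Sum=401908


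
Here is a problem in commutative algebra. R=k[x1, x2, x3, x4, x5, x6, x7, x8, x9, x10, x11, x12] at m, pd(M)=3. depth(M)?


pd+depth=depth(R)=12
depth=12-3=9


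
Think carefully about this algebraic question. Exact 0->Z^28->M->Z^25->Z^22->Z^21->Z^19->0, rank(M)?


Alt sum=0:
(-1)^0*28 + (-1)^1*? + (-1)^2*25 + (-1)^3*22 + (-1)^4*21 + (-1)^5*19=0
rank(M)=33


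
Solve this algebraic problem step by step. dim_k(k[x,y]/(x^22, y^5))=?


Basis: x^i*y^j, i<22, j<5
22*5=110


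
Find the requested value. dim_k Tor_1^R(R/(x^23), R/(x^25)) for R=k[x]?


Tor_1(R/I,R/J)=(I cap J)/IJ=(x^25)/(x^48)
dim=48-25=min(23,25)=23


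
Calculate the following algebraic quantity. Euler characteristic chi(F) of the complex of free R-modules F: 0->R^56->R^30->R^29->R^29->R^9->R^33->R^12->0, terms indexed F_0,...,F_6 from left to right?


chi = sum (-1)^i * rank:
(-1)^0*56=56
(-1)^1*30=-30
(-1)^2*29=29
(-1)^3*29=-29
(-1)^4*9=9
(-1)^5*33=-33
(-1)^6*12=12
chi=14


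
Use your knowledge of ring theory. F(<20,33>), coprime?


gcd(20,33)=1 => F=ab-a-b=20*33-20-33=660-53=607


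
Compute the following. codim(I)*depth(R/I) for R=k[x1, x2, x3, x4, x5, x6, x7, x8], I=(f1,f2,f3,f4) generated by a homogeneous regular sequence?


codim=4, depth=dim(R/I)=8-4=4
Product=4*4=16


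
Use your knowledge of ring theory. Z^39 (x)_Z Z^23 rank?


rank(M(x)N) = rank(M)*rank(N)
39*23 = 897


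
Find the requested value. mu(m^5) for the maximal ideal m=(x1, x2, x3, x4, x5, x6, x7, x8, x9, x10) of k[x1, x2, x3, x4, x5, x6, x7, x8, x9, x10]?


Graded Nakayama: mu(m^d) = dim_k (m^d/m^(d+1)) = #degree-5 monomials in 10 vars
C(n+d-1,d)=C(14,5)=2002


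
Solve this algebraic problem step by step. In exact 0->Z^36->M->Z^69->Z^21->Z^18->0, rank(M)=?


Alt sum=0:
(-1)^0*36 + (-1)^1*? + (-1)^2*69 + (-1)^3*21 + (-1)^4*18=0
rank(M)=102


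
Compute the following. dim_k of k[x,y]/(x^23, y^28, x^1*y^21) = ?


k[x,y]/I, I = (x^23, y^28, x^1*y^21)
Rect: 23x28=644. Corner: (23-1)x(28-21)=154.
dim = 644-154 = 490


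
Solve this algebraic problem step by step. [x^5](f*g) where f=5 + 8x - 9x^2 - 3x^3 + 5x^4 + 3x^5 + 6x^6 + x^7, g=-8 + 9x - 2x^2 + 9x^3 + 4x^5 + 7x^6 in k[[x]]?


[x^5] = sum a_i*b_j, i+j=5
  5*4=20
  -9*9=-81
  -3*-2=6
  5*9=45
  3*-8=-24
Sum=-34


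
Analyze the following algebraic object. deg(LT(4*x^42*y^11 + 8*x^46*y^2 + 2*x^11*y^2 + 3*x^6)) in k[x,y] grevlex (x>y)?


LT: 4*x^42*y^11
deg_x=42, deg_y=11
Total=42+11=53


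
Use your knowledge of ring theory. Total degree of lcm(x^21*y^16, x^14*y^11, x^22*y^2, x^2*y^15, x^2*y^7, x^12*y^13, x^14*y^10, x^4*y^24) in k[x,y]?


lcm = componentwise max:
x: max(21,14,22,2,2,12,14,4)=22
y: max(16,11,2,15,7,13,10,24)=24
Total=22+24=46


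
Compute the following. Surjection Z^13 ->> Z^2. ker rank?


rank(ker) = 13-2 = 11


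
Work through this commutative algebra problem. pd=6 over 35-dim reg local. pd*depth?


pd+depth=35
depth=35-6=29
pd*depth=6*29=174


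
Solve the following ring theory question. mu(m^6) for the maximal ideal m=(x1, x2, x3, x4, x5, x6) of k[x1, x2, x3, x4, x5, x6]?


Graded Nakayama: mu(m^d) = dim_k (m^d/m^(d+1)) = #degree-6 monomials in 6 vars
C(n+d-1,d)=C(11,6)=462


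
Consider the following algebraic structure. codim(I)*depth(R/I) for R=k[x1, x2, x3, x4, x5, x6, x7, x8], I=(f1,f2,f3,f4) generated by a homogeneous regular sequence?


codim=4, depth=dim(R/I)=8-4=4
Product=4*4=16


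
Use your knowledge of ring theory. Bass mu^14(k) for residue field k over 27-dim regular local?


C(n,i)=C(27,14)=20058300


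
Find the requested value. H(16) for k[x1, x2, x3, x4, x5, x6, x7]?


C(d+n-1,n-1)=C(22,6)=74613


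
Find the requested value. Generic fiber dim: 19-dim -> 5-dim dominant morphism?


dim(fiber)=dim(X)-dim(Y)=19-5=14


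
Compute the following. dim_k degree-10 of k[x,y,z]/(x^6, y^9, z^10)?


Need i<6, j<9, k<10 with i+j+k=10.
For each i, j ranges over max(0,10-i-9)..min(8,10-i):
  i=0: j in [1,8] -> 8
  i=1: j in [0,8] -> 9
  i=2: j in [0,8] -> 9
  i=3: j in [0,7] -> 8
  i=4: j in [0,6] -> 7
  i=5: j in [0,5] -> 6
H(10) = 8+9+9+8+7+6 = 47


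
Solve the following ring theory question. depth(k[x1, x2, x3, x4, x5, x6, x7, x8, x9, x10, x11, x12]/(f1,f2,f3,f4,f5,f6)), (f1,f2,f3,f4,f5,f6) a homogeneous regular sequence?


depth(R)=12
depth(R/I)=12-6=6


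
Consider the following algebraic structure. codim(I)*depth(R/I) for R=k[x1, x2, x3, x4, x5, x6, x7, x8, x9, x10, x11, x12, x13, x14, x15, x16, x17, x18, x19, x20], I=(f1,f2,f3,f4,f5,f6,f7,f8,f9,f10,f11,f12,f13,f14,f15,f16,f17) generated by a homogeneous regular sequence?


codim=17, depth=dim(R/I)=20-17=3
Product=17*3=51


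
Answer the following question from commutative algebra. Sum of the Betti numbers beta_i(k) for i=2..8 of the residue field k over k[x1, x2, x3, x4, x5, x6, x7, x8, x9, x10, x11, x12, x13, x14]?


Koszul resolution: beta_i(k)=C(n,i), n=14
C(14,2)=91, C(14,3)=364, C(14,4)=1001, C(14,5)=2002, C(14,6)=3003, C(14,7)=3432, C(14,8)=3003
Sum=12896


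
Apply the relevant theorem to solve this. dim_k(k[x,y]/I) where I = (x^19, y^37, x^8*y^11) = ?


k[x,y]/I, I = (x^19, y^37, x^8*y^11)
Rect: 19x37=703. Corner: (19-8)x(37-11)=286.
dim = 703-286 = 417


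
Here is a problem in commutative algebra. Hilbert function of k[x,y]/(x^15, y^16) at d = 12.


k[x,y], I = (x^15, y^16), d = 12
Need i < 15 and d-i < 16.
Range: 0 <= i <= 12.
H(12) = 13


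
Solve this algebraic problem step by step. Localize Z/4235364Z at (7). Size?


7-primary part: 4235364=7^6*36
Size=7^6=117649


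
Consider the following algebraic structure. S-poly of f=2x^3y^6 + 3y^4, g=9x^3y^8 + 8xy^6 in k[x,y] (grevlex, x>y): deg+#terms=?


LT(f)=2x^3y^6, LT(g)=9x^3y^8
lcm(LM)=x^3y^8
S(f,g) (scaled by 18 to clear denominators) = 9y^2*f - 2*g = -16xy^6 + 27y^6
2 terms, deg 7.
7+2=9


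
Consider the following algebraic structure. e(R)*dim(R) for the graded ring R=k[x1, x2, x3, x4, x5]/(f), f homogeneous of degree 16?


e(R)=deg(f)=16, dim(R)=5-1=4
e*dim=16*4=64


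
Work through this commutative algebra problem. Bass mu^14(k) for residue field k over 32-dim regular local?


C(n,i)=C(32,14)=471435600


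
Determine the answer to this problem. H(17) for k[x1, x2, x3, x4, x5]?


C(d+n-1,n-1)=C(21,4)=5985


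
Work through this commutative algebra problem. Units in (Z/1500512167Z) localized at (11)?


Local ring = Z/214358881Z.
phi(214358881) = 11^7*(11-1) = 194871710


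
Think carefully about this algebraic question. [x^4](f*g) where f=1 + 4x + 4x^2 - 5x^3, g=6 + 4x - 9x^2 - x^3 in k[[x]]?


[x^4] = sum a_i*b_j, i+j=4
  4*-1=-4
  4*-9=-36
  -5*4=-20
Sum=-60


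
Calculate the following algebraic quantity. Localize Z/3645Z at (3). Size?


3-primary part: 3645=3^6*5
Size=3^6=729


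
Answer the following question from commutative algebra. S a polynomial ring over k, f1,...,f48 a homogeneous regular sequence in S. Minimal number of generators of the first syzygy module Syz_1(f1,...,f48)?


Regular sequence => Koszul complex is the minimal free resolution.
Syz_1 minimally generated by Koszul relations f_i*e_j - f_j*e_i (i<j): mu(Syz_1) = beta_2 = C(m,2) = m(m-1)/2
m=48
48*47/2 = 1128


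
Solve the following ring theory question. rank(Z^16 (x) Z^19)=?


rank(M(x)N) = rank(M)*rank(N)
16*19 = 304


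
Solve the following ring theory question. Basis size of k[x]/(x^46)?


Basis: 1,x,...,x^45
dim=46


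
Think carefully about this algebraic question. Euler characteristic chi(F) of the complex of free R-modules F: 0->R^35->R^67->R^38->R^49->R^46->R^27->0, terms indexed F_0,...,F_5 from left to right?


chi = sum (-1)^i * rank:
(-1)^0*35=35
(-1)^1*67=-67
(-1)^2*38=38
(-1)^3*49=-49
(-1)^4*46=46
(-1)^5*27=-27
chi=-24


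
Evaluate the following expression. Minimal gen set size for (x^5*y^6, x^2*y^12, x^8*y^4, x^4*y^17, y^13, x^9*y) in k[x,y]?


Remove redundant (divisible by others).
x^4*y^17 redundant.
Min: x^9*y, x^8*y^4, x^5*y^6, x^2*y^12, y^13
Count=5


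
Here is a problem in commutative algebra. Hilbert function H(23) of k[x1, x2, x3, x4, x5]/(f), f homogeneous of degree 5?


C(27,4)-C(22,4)=17550-7315=10235


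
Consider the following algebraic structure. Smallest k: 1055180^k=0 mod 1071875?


1055180^k mod 1071875:
k=1: 1055180
k=2: 35525
k=3: 728875
k=4: 428750
k=5: 0
First zero at k = 5


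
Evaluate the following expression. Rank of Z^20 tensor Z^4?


rank(M(x)N) = rank(M)*rank(N)
20*4 = 80


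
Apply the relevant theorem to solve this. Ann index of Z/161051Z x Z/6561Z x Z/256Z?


Exponent = lcm of the cyclic orders; pairwise coprime => product.
11^5*3^8*2^8=161051*6561*256=270503836416


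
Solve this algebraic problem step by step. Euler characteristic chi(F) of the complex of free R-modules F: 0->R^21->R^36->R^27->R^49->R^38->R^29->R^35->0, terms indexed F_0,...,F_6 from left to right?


chi = sum (-1)^i * rank:
(-1)^0*21=21
(-1)^1*36=-36
(-1)^2*27=27
(-1)^3*49=-49
(-1)^4*38=38
(-1)^5*29=-29
(-1)^6*35=35
chi=7


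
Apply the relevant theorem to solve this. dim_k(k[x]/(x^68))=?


Basis: 1,x,...,x^67
dim=68


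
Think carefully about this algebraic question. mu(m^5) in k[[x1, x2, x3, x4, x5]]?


C(n+d-1,d)=C(9,5)=126


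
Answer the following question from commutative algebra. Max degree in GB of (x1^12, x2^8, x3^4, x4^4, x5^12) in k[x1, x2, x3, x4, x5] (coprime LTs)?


Pure powers, coprime LTs => already GB.
Degrees: 12, 8, 4, 4, 12
Max=12


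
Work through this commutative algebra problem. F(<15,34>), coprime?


gcd(15,34)=1 => F=ab-a-b=15*34-15-34=510-49=461


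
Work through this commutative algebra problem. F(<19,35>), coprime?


gcd(19,35)=1 => F=ab-a-b=19*35-19-35=665-54=611


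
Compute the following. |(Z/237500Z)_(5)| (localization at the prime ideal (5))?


5-primary part: 237500=5^5*76
Size=5^5=3125


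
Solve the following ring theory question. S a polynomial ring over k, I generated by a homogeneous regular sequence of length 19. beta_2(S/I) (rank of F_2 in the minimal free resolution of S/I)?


Regular sequence => Koszul complex is the minimal free resolution.
Syz_1 minimally generated by Koszul relations f_i*e_j - f_j*e_i (i<j): mu(Syz_1) = beta_2 = C(m,2) = m(m-1)/2
m=19
19*18/2 = 171


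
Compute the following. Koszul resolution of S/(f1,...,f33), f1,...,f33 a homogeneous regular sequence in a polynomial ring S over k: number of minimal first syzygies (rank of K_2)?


Regular sequence => Koszul complex is the minimal free resolution.
Syz_1 minimally generated by Koszul relations f_i*e_j - f_j*e_i (i<j): mu(Syz_1) = beta_2 = C(m,2) = m(m-1)/2
m=33
33*32/2 = 528


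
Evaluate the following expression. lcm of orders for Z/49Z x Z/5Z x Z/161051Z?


Exponent = lcm of the cyclic orders; pairwise coprime => product.
7^2*5^1*11^5=49*5*161051=39457495


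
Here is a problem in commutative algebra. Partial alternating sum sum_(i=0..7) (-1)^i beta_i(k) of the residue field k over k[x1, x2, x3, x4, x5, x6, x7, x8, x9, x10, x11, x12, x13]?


Koszul resolution: beta_i(k)=C(n,i), n=13
sum_(i=0..p) (-1)^i C(n,i) = (-1)^p C(n-1,p)
(-1)^7*C(12,7) = (-1)^7*792 = -792


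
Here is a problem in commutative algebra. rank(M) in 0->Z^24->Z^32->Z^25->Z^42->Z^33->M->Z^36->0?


Alt sum=0:
(-1)^0*24 + (-1)^1*32 + (-1)^2*25 + (-1)^3*42 + (-1)^4*33 + (-1)^5*? + (-1)^6*36=0
rank(M)=44


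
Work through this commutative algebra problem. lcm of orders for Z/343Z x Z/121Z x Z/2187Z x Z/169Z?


Exponent = lcm of the cyclic orders; pairwise coprime => product.
7^3*11^2*3^7*13^2=343*121*2187*169=15339633309


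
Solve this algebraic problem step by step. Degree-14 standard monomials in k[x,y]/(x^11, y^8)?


k[x,y], I = (x^11, y^8), d = 14
Need i < 11 and d-i < 8.
Range: 7 <= i <= 10.
H(14) = 4


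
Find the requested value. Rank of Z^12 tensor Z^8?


rank(M(x)N) = rank(M)*rank(N)
12*8 = 96


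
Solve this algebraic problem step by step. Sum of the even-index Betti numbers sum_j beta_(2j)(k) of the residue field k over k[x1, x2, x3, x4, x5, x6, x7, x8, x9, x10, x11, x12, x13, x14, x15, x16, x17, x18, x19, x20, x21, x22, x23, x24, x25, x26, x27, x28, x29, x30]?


Koszul resolution: beta_i(k)=C(n,i), n=30
sum_even C(30,i) = 2^(n-1) = 2^29 = 536870912


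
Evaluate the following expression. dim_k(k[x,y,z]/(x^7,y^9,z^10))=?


Basis: x^iy^jz^k, i<7,j<9,k<10
7*9*10=630


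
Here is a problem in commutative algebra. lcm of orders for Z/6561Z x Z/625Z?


Exponent = lcm of the cyclic orders; pairwise coprime => product.
3^8*5^4=6561*625=4100625


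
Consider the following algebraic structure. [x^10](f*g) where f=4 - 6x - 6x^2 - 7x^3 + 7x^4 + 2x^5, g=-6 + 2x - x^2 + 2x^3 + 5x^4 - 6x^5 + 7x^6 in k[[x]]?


[x^10] = sum a_i*b_j, i+j=10
  7*7=49
  2*-6=-12
Sum=37


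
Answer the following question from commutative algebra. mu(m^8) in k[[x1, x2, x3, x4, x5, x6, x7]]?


C(n+d-1,d)=C(14,8)=3003


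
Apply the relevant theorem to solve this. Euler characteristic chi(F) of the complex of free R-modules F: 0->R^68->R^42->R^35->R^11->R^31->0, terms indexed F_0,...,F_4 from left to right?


chi = sum (-1)^i * rank:
(-1)^0*68=68
(-1)^1*42=-42
(-1)^2*35=35
(-1)^3*11=-11
(-1)^4*31=31
chi=81


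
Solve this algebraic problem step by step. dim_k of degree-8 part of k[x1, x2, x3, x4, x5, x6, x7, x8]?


C(d+n-1,n-1)=C(15,7)=6435


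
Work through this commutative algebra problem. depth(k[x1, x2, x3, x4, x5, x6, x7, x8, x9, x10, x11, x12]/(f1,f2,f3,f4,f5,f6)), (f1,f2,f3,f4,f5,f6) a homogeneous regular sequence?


depth(R)=12
depth(R/I)=12-6=6


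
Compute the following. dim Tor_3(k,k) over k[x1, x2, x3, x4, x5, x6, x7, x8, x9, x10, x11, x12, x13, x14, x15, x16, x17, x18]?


Koszul: C(n,i)=C(18,3)=816


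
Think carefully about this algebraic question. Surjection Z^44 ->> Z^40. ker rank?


rank(ker) = 44-40 = 4


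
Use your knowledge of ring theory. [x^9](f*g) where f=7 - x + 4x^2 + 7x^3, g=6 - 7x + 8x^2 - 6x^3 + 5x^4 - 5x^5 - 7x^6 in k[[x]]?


[x^9] = sum a_i*b_j, i+j=9
  7*-7=-49
Sum=-49


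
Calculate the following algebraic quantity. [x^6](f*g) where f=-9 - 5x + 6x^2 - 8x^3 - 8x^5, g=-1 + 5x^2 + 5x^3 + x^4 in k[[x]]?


[x^6] = sum a_i*b_j, i+j=6
  6*1=6
  -8*5=-40
Sum=-34


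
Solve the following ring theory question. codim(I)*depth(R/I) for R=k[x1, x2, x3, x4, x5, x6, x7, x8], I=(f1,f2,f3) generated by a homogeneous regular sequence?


codim=3, depth=dim(R/I)=8-3=5
Product=3*5=15


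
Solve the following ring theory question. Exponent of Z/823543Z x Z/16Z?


Exponent = lcm of the cyclic orders; pairwise coprime => product.
7^7*2^4=823543*16=13176688


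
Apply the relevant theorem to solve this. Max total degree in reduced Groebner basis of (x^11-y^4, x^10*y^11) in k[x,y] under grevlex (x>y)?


LT(f1)=x^11, LT(f2)=x^10y^11, lcm=x^11y^11
S(f1,f2) = y^11*f1 - x^1*f2 = -y^15
Reduced GB = {f1, f2, y^15}; degrees 11, 21, 15
Max = 21


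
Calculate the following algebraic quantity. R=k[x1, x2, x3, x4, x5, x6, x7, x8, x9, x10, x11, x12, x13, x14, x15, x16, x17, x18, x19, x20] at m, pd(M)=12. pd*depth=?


pd+depth=20
depth=20-12=8
pd*depth=12*8=96


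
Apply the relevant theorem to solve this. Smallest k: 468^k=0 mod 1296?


468^k mod 1296:
k=1: 468
k=2: 0
First zero at k = 2


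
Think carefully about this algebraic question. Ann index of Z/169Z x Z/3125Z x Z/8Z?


Exponent = lcm of the cyclic orders; pairwise coprime => product.
13^2*5^5*2^3=169*3125*8=4225000


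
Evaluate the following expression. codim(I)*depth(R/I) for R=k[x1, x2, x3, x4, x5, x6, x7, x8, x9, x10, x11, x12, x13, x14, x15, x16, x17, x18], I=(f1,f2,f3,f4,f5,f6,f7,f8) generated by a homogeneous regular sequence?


codim=8, depth=dim(R/I)=18-8=10
Product=8*10=80


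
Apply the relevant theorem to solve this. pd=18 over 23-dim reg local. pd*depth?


pd+depth=23
depth=23-18=5
pd*depth=18*5=90


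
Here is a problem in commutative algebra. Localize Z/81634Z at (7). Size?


7-primary part: 81634=7^4*34
Size=7^4=2401


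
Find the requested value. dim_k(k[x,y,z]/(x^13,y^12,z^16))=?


Basis: x^iy^jz^k, i<13,j<12,k<16
13*12*16=2496


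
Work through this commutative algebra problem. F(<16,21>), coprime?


gcd(16,21)=1 => F=ab-a-b=16*21-16-21=336-37=299


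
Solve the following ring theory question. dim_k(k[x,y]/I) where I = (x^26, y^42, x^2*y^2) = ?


k[x,y]/I, I = (x^26, y^42, x^2*y^2)
Rect: 26x42=1092. Corner: (26-2)x(42-2)=960.
dim = 1092-960 = 132


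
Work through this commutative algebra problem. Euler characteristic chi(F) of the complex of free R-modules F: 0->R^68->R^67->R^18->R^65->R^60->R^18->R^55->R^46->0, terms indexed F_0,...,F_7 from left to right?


chi = sum (-1)^i * rank:
(-1)^0*68=68
(-1)^1*67=-67
(-1)^2*18=18
(-1)^3*65=-65
(-1)^4*60=60
(-1)^5*18=-18
(-1)^6*55=55
(-1)^7*46=-46
chi=5


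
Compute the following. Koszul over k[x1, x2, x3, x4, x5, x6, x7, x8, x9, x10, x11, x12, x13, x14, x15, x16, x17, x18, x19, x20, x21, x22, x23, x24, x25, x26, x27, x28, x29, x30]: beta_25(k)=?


C(n,i)=C(30,25)=142506


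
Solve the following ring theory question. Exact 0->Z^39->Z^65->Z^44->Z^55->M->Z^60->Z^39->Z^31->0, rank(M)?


Alt sum=0:
(-1)^0*39 + (-1)^1*65 + (-1)^2*44 + (-1)^3*55 + (-1)^4*? + (-1)^5*60 + (-1)^6*39 + (-1)^7*31=0
rank(M)=89


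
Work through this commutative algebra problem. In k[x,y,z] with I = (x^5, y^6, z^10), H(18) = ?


Need i<5, j<6, k<10 with i+j+k=18.
For each i, j ranges over max(0,18-i-9)..min(5,18-i):
  i=0: j in [9,5] -> 0
  i=1: j in [8,5] -> 0
  i=2: j in [7,5] -> 0
  i=3: j in [6,5] -> 0
  i=4: j in [5,5] -> 1
H(18) = 0+0+0+0+1 = 1


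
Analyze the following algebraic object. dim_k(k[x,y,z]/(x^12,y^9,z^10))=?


Basis: x^iy^jz^k, i<12,j<9,k<10
12*9*10=1080


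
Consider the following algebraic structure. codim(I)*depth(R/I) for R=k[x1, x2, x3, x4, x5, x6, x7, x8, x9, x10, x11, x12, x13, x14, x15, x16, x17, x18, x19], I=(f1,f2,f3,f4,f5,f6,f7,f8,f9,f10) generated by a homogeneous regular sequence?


codim=10, depth=dim(R/I)=19-10=9
Product=10*9=90


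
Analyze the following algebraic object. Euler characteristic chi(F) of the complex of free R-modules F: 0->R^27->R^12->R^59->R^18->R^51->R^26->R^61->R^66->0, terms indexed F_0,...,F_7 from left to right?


chi = sum (-1)^i * rank:
(-1)^0*27=27
(-1)^1*12=-12
(-1)^2*59=59
(-1)^3*18=-18
(-1)^4*51=51
(-1)^5*26=-26
(-1)^6*61=61
(-1)^7*66=-66
chi=76


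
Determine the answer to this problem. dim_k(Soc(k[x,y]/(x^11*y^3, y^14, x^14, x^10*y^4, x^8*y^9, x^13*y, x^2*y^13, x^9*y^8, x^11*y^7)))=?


Socle = ann(m) = span of standard monomials u with x*u, y*u in I (staircase corners).
Redundant generators: x^11*y^7
Minimal generators: x^14, x^13*y, x^11*y^3, x^10*y^4, x^9*y^8, x^8*y^9, x^2*y^13, y^14
Corners: xy^13, x^7y^12, x^8y^8, x^9y^7, x^10y^3, x^12y^2, x^13
Socle dim=7


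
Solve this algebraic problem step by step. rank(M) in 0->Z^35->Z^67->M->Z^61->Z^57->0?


Alt sum=0:
(-1)^0*35 + (-1)^1*67 + (-1)^2*? + (-1)^3*61 + (-1)^4*57=0
rank(M)=36


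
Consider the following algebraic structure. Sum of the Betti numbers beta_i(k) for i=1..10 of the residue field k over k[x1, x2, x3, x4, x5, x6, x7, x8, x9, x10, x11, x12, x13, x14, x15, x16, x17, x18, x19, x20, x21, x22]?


Koszul resolution: beta_i(k)=C(n,i), n=22
C(22,1)=22, C(22,2)=231, C(22,3)=1540, C(22,4)=7315, C(22,5)=26334, C(22,6)=74613, C(22,7)=170544, C(22,8)=319770, C(22,9)=497420, C(22,10)=646646
Sum=1744435


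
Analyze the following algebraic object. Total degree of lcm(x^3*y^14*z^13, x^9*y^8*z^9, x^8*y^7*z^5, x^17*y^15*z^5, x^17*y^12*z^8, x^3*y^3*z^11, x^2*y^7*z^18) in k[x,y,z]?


lcm = componentwise max:
x: max(3,9,8,17,17,3,2)=17
y: max(14,8,7,15,12,3,7)=15
z: max(13,9,5,5,8,11,18)=18
Total=17+15+18=50


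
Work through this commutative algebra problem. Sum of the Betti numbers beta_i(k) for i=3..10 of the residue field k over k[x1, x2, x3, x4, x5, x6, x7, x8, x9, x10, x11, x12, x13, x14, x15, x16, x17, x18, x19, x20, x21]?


Koszul resolution: beta_i(k)=C(n,i), n=21
C(21,3)=1330, C(21,4)=5985, C(21,5)=20349, C(21,6)=54264, C(21,7)=116280, C(21,8)=203490, C(21,9)=293930, C(21,10)=352716
Sum=1048344


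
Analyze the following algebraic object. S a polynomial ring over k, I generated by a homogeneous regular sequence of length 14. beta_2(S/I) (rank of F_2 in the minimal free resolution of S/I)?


Regular sequence => Koszul complex is the minimal free resolution.
Syz_1 minimally generated by Koszul relations f_i*e_j - f_j*e_i (i<j): mu(Syz_1) = beta_2 = C(m,2) = m(m-1)/2
m=14
14*13/2 = 91


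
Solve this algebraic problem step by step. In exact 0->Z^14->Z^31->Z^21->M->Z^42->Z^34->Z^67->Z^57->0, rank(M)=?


Alt sum=0:
(-1)^0*14 + (-1)^1*31 + (-1)^2*21 + (-1)^3*? + (-1)^4*42 + (-1)^5*34 + (-1)^6*67 + (-1)^7*57=0
rank(M)=22


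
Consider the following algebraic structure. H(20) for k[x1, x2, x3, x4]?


C(d+n-1,n-1)=C(23,3)=1771


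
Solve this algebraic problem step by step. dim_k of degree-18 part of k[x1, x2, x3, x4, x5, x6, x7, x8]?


C(d+n-1,n-1)=C(25,7)=480700


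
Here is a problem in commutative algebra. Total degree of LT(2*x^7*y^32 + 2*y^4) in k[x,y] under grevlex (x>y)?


LT: 2*x^7*y^32
deg_x=7, deg_y=32
Total=7+32=39


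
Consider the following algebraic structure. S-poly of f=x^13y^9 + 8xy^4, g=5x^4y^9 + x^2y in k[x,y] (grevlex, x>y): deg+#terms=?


LT(f)=x^13y^9, LT(g)=5x^4y^9
lcm(LM)=x^13y^9
S(f,g) (scaled by 5 to clear denominators) = 5*f - x^9*g = -x^11y + 40xy^4
2 terms, deg 12.
12+2=14


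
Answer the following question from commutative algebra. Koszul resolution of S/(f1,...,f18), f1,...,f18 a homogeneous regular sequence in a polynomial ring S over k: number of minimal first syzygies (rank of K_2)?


Regular sequence => Koszul complex is the minimal free resolution.
Syz_1 minimally generated by Koszul relations f_i*e_j - f_j*e_i (i<j): mu(Syz_1) = beta_2 = C(m,2) = m(m-1)/2
m=18
18*17/2 = 153


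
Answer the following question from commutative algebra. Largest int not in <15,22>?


gcd(15,22)=1 => F=ab-a-b=15*22-15-22=330-37=293


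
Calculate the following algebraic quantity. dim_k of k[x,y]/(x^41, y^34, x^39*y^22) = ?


k[x,y]/I, I = (x^41, y^34, x^39*y^22)
Rect: 41x34=1394. Corner: (41-39)x(34-22)=24.
dim = 1394-24 = 1370


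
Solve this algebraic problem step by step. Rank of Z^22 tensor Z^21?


rank(M(x)N) = rank(M)*rank(N)
22*21 = 462


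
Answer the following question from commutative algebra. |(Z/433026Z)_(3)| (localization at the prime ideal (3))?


3-primary part: 433026=3^9*22
Size=3^9=19683


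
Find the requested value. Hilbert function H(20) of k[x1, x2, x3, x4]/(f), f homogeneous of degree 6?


C(23,3)-C(17,3)=1771-680=1091


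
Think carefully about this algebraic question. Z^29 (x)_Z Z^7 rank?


rank(M(x)N) = rank(M)*rank(N)
29*7 = 203


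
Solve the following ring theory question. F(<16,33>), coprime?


gcd(16,33)=1 => F=ab-a-b=16*33-16-33=528-49=479


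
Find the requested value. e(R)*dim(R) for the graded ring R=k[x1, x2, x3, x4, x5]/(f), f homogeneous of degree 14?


e(R)=deg(f)=14, dim(R)=5-1=4
e*dim=14*4=56


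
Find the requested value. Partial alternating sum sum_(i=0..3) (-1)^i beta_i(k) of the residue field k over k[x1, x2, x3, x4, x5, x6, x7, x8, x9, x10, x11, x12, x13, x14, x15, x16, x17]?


Koszul resolution: beta_i(k)=C(n,i), n=17
sum_(i=0..p) (-1)^i C(n,i) = (-1)^p C(n-1,p)
(-1)^3*C(16,3) = (-1)^3*560 = -560


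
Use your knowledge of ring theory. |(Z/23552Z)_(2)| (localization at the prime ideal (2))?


2-primary part: 23552=2^10*23
Size=2^10=1024


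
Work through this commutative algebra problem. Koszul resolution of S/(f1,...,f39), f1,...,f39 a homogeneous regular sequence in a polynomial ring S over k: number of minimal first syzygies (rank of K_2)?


Regular sequence => Koszul complex is the minimal free resolution.
Syz_1 minimally generated by Koszul relations f_i*e_j - f_j*e_i (i<j): mu(Syz_1) = beta_2 = C(m,2) = m(m-1)/2
m=39
39*38/2 = 741


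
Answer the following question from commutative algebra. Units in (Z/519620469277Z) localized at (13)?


Local ring = Z/10604499373Z.
phi(10604499373) = 13^8*(13-1) = 9788768652


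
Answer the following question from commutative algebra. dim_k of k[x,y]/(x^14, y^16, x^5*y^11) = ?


k[x,y]/I, I = (x^14, y^16, x^5*y^11)
Rect: 14x16=224. Corner: (14-5)x(16-11)=45.
dim = 224-45 = 179


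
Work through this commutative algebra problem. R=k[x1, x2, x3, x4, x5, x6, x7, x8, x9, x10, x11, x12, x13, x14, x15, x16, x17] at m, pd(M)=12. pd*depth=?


pd+depth=17
depth=17-12=5
pd*depth=12*5=60


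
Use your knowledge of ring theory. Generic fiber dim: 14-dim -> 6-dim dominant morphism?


dim(fiber)=dim(X)-dim(Y)=14-6=8


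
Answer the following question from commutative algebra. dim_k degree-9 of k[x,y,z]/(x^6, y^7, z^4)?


Need i<6, j<7, k<4 with i+j+k=9.
For each i, j ranges over max(0,9-i-3)..min(6,9-i):
  i=0: j in [6,6] -> 1
  i=1: j in [5,6] -> 2
  i=2: j in [4,6] -> 3
  i=3: j in [3,6] -> 4
  i=4: j in [2,5] -> 4
  i=5: j in [1,4] -> 4
H(9) = 1+2+3+4+4+4 = 18


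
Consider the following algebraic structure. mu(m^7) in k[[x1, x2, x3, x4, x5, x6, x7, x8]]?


C(n+d-1,d)=C(14,7)=3432


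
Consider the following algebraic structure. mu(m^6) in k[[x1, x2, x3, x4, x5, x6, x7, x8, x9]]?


C(n+d-1,d)=C(14,6)=3003


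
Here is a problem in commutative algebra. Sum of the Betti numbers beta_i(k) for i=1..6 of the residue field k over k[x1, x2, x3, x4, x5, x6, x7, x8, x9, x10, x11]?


Koszul resolution: beta_i(k)=C(n,i), n=11
C(11,1)=11, C(11,2)=55, C(11,3)=165, C(11,4)=330, C(11,5)=462, C(11,6)=462
Sum=1485


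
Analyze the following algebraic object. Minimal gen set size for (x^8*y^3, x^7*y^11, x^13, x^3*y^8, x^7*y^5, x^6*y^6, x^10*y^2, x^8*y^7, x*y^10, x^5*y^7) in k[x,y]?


Remove redundant (divisible by others).
x^8*y^7 redundant.
x^7*y^11 redundant.
Min: x^13, x^10*y^2, x^8*y^3, x^7*y^5, x^6*y^6, x^5*y^7, x^3*y^8, x*y^10
Count=8


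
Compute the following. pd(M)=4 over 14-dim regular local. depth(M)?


pd+depth=depth(R)=14
depth=14-4=10


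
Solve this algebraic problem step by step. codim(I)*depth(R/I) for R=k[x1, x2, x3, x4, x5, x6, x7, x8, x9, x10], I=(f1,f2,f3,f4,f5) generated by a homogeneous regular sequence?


codim=5, depth=dim(R/I)=10-5=5
Product=5*5=25


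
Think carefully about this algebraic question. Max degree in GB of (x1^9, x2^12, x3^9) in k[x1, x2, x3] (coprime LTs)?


Pure powers, coprime LTs => already GB.
Degrees: 9, 12, 9
Max=12


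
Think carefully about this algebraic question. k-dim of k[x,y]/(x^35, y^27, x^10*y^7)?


k[x,y]/I, I = (x^35, y^27, x^10*y^7)
Rect: 35x27=945. Corner: (35-10)x(27-7)=500.
dim = 945-500 = 445


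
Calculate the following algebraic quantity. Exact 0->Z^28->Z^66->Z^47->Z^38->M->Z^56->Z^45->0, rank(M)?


Alt sum=0:
(-1)^0*28 + (-1)^1*66 + (-1)^2*47 + (-1)^3*38 + (-1)^4*? + (-1)^5*56 + (-1)^6*45=0
rank(M)=40


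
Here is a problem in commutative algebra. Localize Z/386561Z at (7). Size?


7-primary part: 386561=7^5*23
Size=7^5=16807


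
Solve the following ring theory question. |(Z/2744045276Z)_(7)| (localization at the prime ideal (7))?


7-primary part: 2744045276=7^9*68
Size=7^9=40353607


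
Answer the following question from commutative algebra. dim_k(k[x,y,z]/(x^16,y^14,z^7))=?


Basis: x^iy^jz^k, i<16,j<14,k<7
16*14*7=1568


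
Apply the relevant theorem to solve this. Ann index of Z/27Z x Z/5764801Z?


Exponent = lcm of the cyclic orders; pairwise coprime => product.
3^3*7^8=27*5764801=155649627


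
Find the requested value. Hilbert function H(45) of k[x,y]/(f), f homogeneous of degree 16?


H(t)=d for t>=d-1.
d=16, t=45
H(45)=16


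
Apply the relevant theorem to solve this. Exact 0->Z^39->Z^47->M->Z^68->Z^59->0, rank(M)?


Alt sum=0:
(-1)^0*39 + (-1)^1*47 + (-1)^2*? + (-1)^3*68 + (-1)^4*59=0
rank(M)=17


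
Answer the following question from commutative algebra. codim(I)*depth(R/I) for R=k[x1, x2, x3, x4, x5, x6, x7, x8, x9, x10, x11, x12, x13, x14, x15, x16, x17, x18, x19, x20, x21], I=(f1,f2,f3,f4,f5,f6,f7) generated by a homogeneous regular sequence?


codim=7, depth=dim(R/I)=21-7=14
Product=7*14=98


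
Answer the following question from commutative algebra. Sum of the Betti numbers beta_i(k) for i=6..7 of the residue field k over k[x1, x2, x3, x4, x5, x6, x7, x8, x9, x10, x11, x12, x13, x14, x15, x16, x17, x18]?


Koszul resolution: beta_i(k)=C(n,i), n=18
C(18,6)=18564, C(18,7)=31824
Sum=50388


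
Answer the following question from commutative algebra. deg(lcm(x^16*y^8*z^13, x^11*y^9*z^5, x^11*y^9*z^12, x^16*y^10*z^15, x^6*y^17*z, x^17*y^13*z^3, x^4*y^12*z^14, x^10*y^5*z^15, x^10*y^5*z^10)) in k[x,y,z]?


lcm = componentwise max:
x: max(16,11,11,16,6,17,4,10,10)=17
y: max(8,9,9,10,17,13,12,5,5)=17
z: max(13,5,12,15,1,3,14,15,10)=15
Total=17+17+15=49


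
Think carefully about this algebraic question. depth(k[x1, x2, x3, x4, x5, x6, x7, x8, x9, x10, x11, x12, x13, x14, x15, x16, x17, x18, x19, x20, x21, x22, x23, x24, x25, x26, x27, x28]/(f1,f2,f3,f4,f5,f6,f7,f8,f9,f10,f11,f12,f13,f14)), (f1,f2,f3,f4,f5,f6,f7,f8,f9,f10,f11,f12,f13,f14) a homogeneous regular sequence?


depth(R)=28
depth(R/I)=28-14=14


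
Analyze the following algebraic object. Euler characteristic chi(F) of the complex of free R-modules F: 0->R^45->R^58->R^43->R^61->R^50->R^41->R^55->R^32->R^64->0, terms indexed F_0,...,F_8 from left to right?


chi = sum (-1)^i * rank:
(-1)^0*45=45
(-1)^1*58=-58
(-1)^2*43=43
(-1)^3*61=-61
(-1)^4*50=50
(-1)^5*41=-41
(-1)^6*55=55
(-1)^7*32=-32
(-1)^8*64=64
chi=65


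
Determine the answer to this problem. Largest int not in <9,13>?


gcd(9,13)=1 => F=ab-a-b=9*13-9-13=117-22=95


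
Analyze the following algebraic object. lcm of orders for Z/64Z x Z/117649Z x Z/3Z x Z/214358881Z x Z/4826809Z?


Exponent = lcm of the cyclic orders; pairwise coprime => product.
2^6*7^6*3^1*11^8*13^6=64*117649*3*214358881*4826809=23371740944988619415232


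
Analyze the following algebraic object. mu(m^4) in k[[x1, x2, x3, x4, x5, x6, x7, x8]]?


C(n+d-1,d)=C(11,4)=330


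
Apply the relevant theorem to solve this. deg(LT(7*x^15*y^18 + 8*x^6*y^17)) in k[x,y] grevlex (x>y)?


LT: 7*x^15*y^18
deg_x=15, deg_y=18
Total=15+18=33


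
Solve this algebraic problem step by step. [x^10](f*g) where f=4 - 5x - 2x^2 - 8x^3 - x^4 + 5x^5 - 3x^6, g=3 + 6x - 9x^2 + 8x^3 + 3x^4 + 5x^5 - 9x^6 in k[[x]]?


[x^10] = sum a_i*b_j, i+j=10
  -1*-9=9
  5*5=25
  -3*3=-9
Sum=25


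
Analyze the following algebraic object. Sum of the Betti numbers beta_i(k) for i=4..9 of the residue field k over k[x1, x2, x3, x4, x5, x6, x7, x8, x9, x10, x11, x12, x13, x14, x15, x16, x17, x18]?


Koszul resolution: beta_i(k)=C(n,i), n=18
C(18,4)=3060, C(18,5)=8568, C(18,6)=18564, C(18,7)=31824, C(18,8)=43758, C(18,9)=48620
Sum=154394


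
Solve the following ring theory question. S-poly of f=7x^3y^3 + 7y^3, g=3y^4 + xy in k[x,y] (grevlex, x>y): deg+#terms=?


LT(f)=7x^3y^3, LT(g)=3y^4
lcm(LM)=x^3y^4
S(f,g) (scaled by 21 to clear denominators) = 3y*f - 7x^3*g = -7x^4y + 21y^4
2 terms, deg 5.
5+2=7


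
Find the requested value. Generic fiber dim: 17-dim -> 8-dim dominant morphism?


dim(fiber)=dim(X)-dim(Y)=17-8=9


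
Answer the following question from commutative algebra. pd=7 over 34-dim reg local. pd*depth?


pd+depth=34
depth=34-7=27
pd*depth=7*27=189


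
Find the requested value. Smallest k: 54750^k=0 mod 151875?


54750^k mod 151875:
k=1: 54750
k=2: 5625
k=3: 118125
k=4: 50625
k=5: 0
First zero at k = 5


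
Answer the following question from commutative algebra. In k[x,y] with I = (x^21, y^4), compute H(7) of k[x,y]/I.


k[x,y], I = (x^21, y^4), d = 7
Need i < 21 and d-i < 4.
Range: 4 <= i <= 7.
H(7) = 4


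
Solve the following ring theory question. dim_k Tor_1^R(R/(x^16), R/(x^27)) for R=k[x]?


Tor_1(R/I,R/J)=(I cap J)/IJ=(x^27)/(x^43)
dim=43-27=min(16,27)=16


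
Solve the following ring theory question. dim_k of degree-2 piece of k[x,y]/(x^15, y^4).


k[x,y], I = (x^15, y^4), d = 2
Need i < 15 and d-i < 4.
Range: 0 <= i <= 2.
H(2) = 3


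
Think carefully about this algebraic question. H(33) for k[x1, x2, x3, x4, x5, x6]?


C(d+n-1,n-1)=C(38,5)=501942


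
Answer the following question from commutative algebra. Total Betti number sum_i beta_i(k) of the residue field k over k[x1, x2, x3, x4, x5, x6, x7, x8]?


Koszul resolution: beta_i(k)=C(n,i), n=8
sum_i C(8,i) = 2^8 = 256


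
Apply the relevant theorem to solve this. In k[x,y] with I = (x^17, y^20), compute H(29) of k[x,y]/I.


k[x,y], I = (x^17, y^20), d = 29
Need i < 17 and d-i < 20.
Range: 10 <= i <= 16.
H(29) = 7


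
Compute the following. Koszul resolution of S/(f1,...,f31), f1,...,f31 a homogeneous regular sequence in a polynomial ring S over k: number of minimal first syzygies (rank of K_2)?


Regular sequence => Koszul complex is the minimal free resolution.
Syz_1 minimally generated by Koszul relations f_i*e_j - f_j*e_i (i<j): mu(Syz_1) = beta_2 = C(m,2) = m(m-1)/2
m=31
31*30/2 = 465


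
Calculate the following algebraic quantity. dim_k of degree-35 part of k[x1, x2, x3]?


C(d+n-1,n-1)=C(37,2)=666


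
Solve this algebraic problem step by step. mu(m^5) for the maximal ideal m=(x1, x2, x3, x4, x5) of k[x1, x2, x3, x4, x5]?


Graded Nakayama: mu(m^d) = dim_k (m^d/m^(d+1)) = #degree-5 monomials in 5 vars
C(n+d-1,d)=C(9,5)=126


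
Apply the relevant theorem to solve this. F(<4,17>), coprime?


gcd(4,17)=1 => F=ab-a-b=4*17-4-17=68-21=47


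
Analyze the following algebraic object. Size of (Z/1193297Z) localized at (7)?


7-primary part: 1193297=7^5*71
Size=7^5=16807


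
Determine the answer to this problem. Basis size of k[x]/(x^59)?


Basis: 1,x,...,x^58
dim=59


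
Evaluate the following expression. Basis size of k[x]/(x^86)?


Basis: 1,x,...,x^85
dim=86


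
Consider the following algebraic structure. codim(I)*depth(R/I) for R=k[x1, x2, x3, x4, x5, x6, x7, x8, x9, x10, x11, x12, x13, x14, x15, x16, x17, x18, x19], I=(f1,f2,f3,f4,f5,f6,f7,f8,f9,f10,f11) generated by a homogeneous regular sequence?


codim=11, depth=dim(R/I)=19-11=8
Product=11*8=88


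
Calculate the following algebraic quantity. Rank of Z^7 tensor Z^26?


rank(M(x)N) = rank(M)*rank(N)
7*26 = 182


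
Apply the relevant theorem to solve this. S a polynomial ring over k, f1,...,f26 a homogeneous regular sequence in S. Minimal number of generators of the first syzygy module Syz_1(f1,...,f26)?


Regular sequence => Koszul complex is the minimal free resolution.
Syz_1 minimally generated by Koszul relations f_i*e_j - f_j*e_i (i<j): mu(Syz_1) = beta_2 = C(m,2) = m(m-1)/2
m=26
26*25/2 = 325


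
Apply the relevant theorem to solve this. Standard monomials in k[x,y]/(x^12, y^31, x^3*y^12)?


k[x,y]/I, I = (x^12, y^31, x^3*y^12)
Rect: 12x31=372. Corner: (12-3)x(31-12)=171.
dim = 372-171 = 201


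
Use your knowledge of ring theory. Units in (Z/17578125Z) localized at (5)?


Local ring = Z/1953125Z.
phi(1953125) = 5^8*(5-1) = 1562500


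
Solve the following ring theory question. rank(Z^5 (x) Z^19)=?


rank(M(x)N) = rank(M)*rank(N)
5*19 = 95


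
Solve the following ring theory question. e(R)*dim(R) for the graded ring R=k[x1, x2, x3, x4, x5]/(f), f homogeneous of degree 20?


e(R)=deg(f)=20, dim(R)=5-1=4
e*dim=20*4=80


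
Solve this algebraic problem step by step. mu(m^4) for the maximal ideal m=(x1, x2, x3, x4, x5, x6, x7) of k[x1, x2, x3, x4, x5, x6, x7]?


Graded Nakayama: mu(m^d) = dim_k (m^d/m^(d+1)) = #degree-4 monomials in 7 vars
C(n+d-1,d)=C(10,4)=210


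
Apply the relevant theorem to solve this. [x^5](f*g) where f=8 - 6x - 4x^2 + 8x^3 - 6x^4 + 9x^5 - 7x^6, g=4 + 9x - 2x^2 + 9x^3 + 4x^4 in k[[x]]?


[x^5] = sum a_i*b_j, i+j=5
  -6*4=-24
  -4*9=-36
  8*-2=-16
  -6*9=-54
  9*4=36
Sum=-94


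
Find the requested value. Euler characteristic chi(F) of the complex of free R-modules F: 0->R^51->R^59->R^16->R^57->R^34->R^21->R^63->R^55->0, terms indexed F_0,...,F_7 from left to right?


chi = sum (-1)^i * rank:
(-1)^0*51=51
(-1)^1*59=-59
(-1)^2*16=16
(-1)^3*57=-57
(-1)^4*34=34
(-1)^5*21=-21
(-1)^6*63=63
(-1)^7*55=-55
chi=-28


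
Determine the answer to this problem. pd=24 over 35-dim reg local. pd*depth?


pd+depth=35
depth=35-24=11
pd*depth=24*11=264


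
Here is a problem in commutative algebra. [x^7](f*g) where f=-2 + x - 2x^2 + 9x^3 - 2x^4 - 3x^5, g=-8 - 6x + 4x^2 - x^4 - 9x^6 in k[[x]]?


[x^7] = sum a_i*b_j, i+j=7
  1*-9=-9
  9*-1=-9
  -3*4=-12
Sum=-30


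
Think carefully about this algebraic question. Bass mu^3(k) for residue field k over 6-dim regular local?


C(n,i)=C(6,3)=20


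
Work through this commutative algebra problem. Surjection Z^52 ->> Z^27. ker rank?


rank(ker) = 52-27 = 25


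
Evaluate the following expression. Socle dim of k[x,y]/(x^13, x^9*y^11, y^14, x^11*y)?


Socle = ann(m) = span of standard monomials u with x*u, y*u in I (staircase corners).
Minimal generators: x^13, x^11*y, x^9*y^11, y^14
Corners: x^8y^13, x^10y^10, x^12
Socle dim=3


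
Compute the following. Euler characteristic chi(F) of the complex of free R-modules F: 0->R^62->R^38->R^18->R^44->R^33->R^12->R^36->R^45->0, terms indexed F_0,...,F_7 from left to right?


chi = sum (-1)^i * rank:
(-1)^0*62=62
(-1)^1*38=-38
(-1)^2*18=18
(-1)^3*44=-44
(-1)^4*33=33
(-1)^5*12=-12
(-1)^6*36=36
(-1)^7*45=-45
chi=10


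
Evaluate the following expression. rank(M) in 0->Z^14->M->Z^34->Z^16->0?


Alt sum=0:
(-1)^0*14 + (-1)^1*? + (-1)^2*34 + (-1)^3*16=0
rank(M)=32


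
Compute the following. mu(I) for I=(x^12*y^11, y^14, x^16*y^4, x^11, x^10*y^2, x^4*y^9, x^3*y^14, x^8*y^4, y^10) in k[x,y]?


Remove redundant (divisible by others).
x^12*y^11 redundant.
x^16*y^4 redundant.
x^3*y^14 redundant.
y^14 redundant.
Min: x^11, x^10*y^2, x^8*y^4, x^4*y^9, y^10
Count=5


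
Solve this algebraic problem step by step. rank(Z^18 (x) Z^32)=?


rank(M(x)N) = rank(M)*rank(N)
18*32 = 576


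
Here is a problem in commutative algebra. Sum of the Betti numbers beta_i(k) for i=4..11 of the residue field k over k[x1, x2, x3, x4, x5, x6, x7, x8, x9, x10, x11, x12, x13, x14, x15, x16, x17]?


Koszul resolution: beta_i(k)=C(n,i), n=17
C(17,4)=2380, C(17,5)=6188, C(17,6)=12376, C(17,7)=19448, C(17,8)=24310, C(17,9)=24310, C(17,10)=19448, C(17,11)=12376
Sum=120836


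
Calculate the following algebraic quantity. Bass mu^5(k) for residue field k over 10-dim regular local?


C(n,i)=C(10,5)=252
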